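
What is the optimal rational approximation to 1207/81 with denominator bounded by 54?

760/51

Expand x = 1207/81 as a continued fraction with the Euclidean algorithm:
  1207 = 14*81 + 73, so a_0 = 14.
  81 = 1*73 + 8, so a_1 = 1.
  73 = 9*8 + 1, so a_2 = 9.
  8 = 8*1 + 0, so a_3 = 8.
so x = [14; 1, 9, 8].
Convergents (p_i = a_i*p_{i-1} + p_{i-2}, q_i = a_i*q_{i-1} + q_{i-2} with p_{-2}=0, p_{-1}=1, q_{-2}=1, q_{-1}=0), until the denominator exceeds 54:
  i=0: a_0=14, p_0 = 14*1 + 0 = 14, q_0 = 14*0 + 1 = 1.
  i=1: a_1=1, p_1 = 1*14 + 1 = 15, q_1 = 1*1 + 0 = 1.
  i=2: a_2=9, p_2 = 9*15 + 14 = 149, q_2 = 9*1 + 1 = 10.
  i=3: a_3=8, p_3 = 8*149 + 15 = 1207, q_3 = 8*10 + 1 = 81.
q_3 = 81 > 54, so the last convergent with denominator <= 54 is p_2/q_2 = 149/10.
The closest fraction with denominator <= 54 is either p_2/q_2 or the intermediate fraction (k*p_2 + p_1)/(k*q_2 + q_1) with the largest k >= 1 whose denominator stays <= 54; these approach x as k grows, and every other convergent or intermediate fraction in range is farther away.
Largest k: floor((54 - q_1)/q_2) = floor((54 - 1)/10) = 5.
That gives (5*149 + 15)/(5*10 + 1) = 760/51.
Compare the errors: |x - 149/10| = |1207*10 - 149*81|/(81*10) = 1/810, and |x - 760/51| = |1207*51 - 760*81|/(81*51) = 3/4131.
Cross-multiplying, 3*810 = 2430 < 4131 = 1*4131, so 3/4131 is smaller: the intermediate fraction 760/51 is closer to x than 149/10.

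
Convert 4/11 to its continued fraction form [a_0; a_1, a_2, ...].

[0; 2, 1, 3]

Run the Euclidean algorithm on 4 and 11; the successive quotients are the partial quotients a_0, a_1, ... (each step inverts the fractional part left over by the previous one):
  4 = 0*11 + 4, so a_0 = 0.
  11 = 2*4 + 3, so a_1 = 2.
  4 = 1*3 + 1, so a_2 = 1.
  3 = 3*1 + 0, so a_3 = 3.
The remainder reaches 0 after 4 divisions, so the expansion has 4 partial quotients, read off in order.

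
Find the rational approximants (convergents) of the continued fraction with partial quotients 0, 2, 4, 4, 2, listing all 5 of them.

0/1, 1/2, 4/9, 17/38, 38/85

Using the convergent recurrence p_i = a_i*p_{i-1} + p_{i-2}, q_i = a_i*q_{i-1} + q_{i-2} with p_{-2}=0, p_{-1}=1, q_{-2}=1, q_{-1}=0:
  i=0: a_0=0, p_0 = 0*1 + 0 = 0, q_0 = 0*0 + 1 = 1.
  i=1: a_1=2, p_1 = 2*0 + 1 = 1, q_1 = 2*1 + 0 = 2.
  i=2: a_2=4, p_2 = 4*1 + 0 = 4, q_2 = 4*2 + 1 = 9.
  i=3: a_3=4, p_3 = 4*4 + 1 = 17, q_3 = 4*9 + 2 = 38.
  i=4: a_4=2, p_4 = 2*17 + 4 = 38, q_4 = 2*38 + 9 = 85.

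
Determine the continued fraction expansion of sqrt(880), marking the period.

[29; (1, 1, 1, 58)]

Write x_i = (sqrt(880) + m_i)/d_i with (m_0, d_0) = (0, 1). a_0 = floor(sqrt(880)) = 29, since 29^2 = 841 <= 880 < 900 = 30^2.
Iterate m_{i+1} = d_i*a_i - m_i, d_{i+1} = (880 - m_{i+1}^2)/d_i, a_{i+1} = floor((a_0 + m_{i+1})/d_{i+1}):
  m_1 = 1*29 - 0 = 29, d_1 = (880 - 29^2)/1 = 39/1 = 39, a_1 = floor((29 + 29)/39) = 1.
  m_2 = 39*1 - 29 = 10, d_2 = (880 - 10^2)/39 = 780/39 = 20, a_2 = floor((29 + 10)/20) = 1.
  m_3 = 20*1 - 10 = 10, d_3 = (880 - 10^2)/20 = 780/20 = 39, a_3 = floor((29 + 10)/39) = 1.
  m_4 = 39*1 - 10 = 29, d_4 = (880 - 29^2)/39 = 39/39 = 1, a_4 = floor((29 + 29)/1) = 58.
  m_5 = 1*58 - 29 = 29, d_5 = (880 - 29^2)/1 = 39/1 = 39: (m_5, d_5) = (m_1, d_1) = (29, 39), so from here the quotients repeat a_1, ..., a_4; the period length is 4.
Hence the expansion of sqrt(880) is a_0 = 29 followed by the repeating block 1, 1, 1, 58 (period 4).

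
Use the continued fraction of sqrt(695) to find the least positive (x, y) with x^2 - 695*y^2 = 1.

(x, y) = (33639, 1276)

First expand sqrt(695) as a continued fraction. With x_i = (sqrt(695) + m_i)/d_i and (m_0, d_0) = (0, 1): a_0 = floor(sqrt(695)) = 26, since 26^2 = 676 <= 695 < 729 = 27^2.
Iterate m_{i+1} = d_i*a_i - m_i, d_{i+1} = (695 - m_{i+1}^2)/d_i, a_{i+1} = floor((a_0 + m_{i+1})/d_{i+1}):
  m_1 = 1*26 - 0 = 26, d_1 = (695 - 26^2)/1 = 19/1 = 19, a_1 = floor((26 + 26)/19) = 2.
  m_2 = 19*2 - 26 = 12, d_2 = (695 - 12^2)/19 = 551/19 = 29, a_2 = floor((26 + 12)/29) = 1.
  m_3 = 29*1 - 12 = 17, d_3 = (695 - 17^2)/29 = 406/29 = 14, a_3 = floor((26 + 17)/14) = 3.
  m_4 = 14*3 - 17 = 25, d_4 = (695 - 25^2)/14 = 70/14 = 5, a_4 = floor((26 + 25)/5) = 10.
  m_5 = 5*10 - 25 = 25, d_5 = (695 - 25^2)/5 = 70/5 = 14, a_5 = floor((26 + 25)/14) = 3.
  m_6 = 14*3 - 25 = 17, d_6 = (695 - 17^2)/14 = 406/14 = 29, a_6 = floor((26 + 17)/29) = 1.
  m_7 = 29*1 - 17 = 12, d_7 = (695 - 12^2)/29 = 551/29 = 19, a_7 = floor((26 + 12)/19) = 2.
  m_8 = 19*2 - 12 = 26, d_8 = (695 - 26^2)/19 = 19/19 = 1, a_8 = floor((26 + 26)/1) = 52.
  m_9 = 1*52 - 26 = 26, d_9 = (695 - 26^2)/1 = 19/1 = 19: (m_9, d_9) = (m_1, d_1) = (26, 19), so from here the quotients repeat a_1, ..., a_8; the period length is 8.
So sqrt(695) = [26; (2, 1, 3, 10, 3, 1, 2, 52)] with period length k = 8.
k is even, so the fundamental solution of x^2 - 695y^2 = 1 is (p_{k-1}, q_{k-1}) = (p_7, q_7); compute convergents through index 7.
Convergents (p_i = a_i*p_{i-1} + p_{i-2}, q_i = a_i*q_{i-1} + q_{i-2} with p_{-2}=0, p_{-1}=1, q_{-2}=1, q_{-1}=0):
  i=0: a_0=26, p_0 = 26*1 + 0 = 26, q_0 = 26*0 + 1 = 1.
  i=1: a_1=2, p_1 = 2*26 + 1 = 53, q_1 = 2*1 + 0 = 2.
  i=2: a_2=1, p_2 = 1*53 + 26 = 79, q_2 = 1*2 + 1 = 3.
  i=3: a_3=3, p_3 = 3*79 + 53 = 290, q_3 = 3*3 + 2 = 11.
  i=4: a_4=10, p_4 = 10*290 + 79 = 2979, q_4 = 10*11 + 3 = 113.
  i=5: a_5=3, p_5 = 3*2979 + 290 = 9227, q_5 = 3*113 + 11 = 350.
  i=6: a_6=1, p_6 = 1*9227 + 2979 = 12206, q_6 = 1*350 + 113 = 463.
  i=7: a_7=2, p_7 = 2*12206 + 9227 = 33639, q_7 = 2*463 + 350 = 1276.
Check: 33639^2 - 695*1276^2 = 1131582321 - 1131582320 = 1, so (x, y) = (33639, 1276) solves the equation, and by the theorem it is the least positive solution.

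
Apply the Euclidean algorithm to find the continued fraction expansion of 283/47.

[6; 47]

Run the Euclidean algorithm on 283 and 47; the successive quotients are the partial quotients a_0, a_1, ... (each step inverts the fractional part left over by the previous one):
  283 = 6*47 + 1, so a_0 = 6.
  47 = 47*1 + 0, so a_1 = 47.
The remainder reaches 0 after 2 divisions, so the expansion has 2 partial quotients, read off in order.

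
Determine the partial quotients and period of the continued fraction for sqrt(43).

Write x_i = (sqrt(43) + m_i)/d_i with (m_0, d_0) = (0, 1). a_0 = floor(sqrt(43)) = 6, since 6^2 = 36 <= 43 < 49 = 7^2.
Iterate m_{i+1} = d_i*a_i - m_i, d_{i+1} = (43 - m_{i+1}^2)/d_i, a_{i+1} = floor((a_0 + m_{i+1})/d_{i+1}):
  m_1 = 1*6 - 0 = 6, d_1 = (43 - 6^2)/1 = 7/1 = 7, a_1 = floor((6 + 6)/7) = 1.
  m_2 = 7*1 - 6 = 1, d_2 = (43 - 1^2)/7 = 42/7 = 6, a_2 = floor((6 + 1)/6) = 1.
  m_3 = 6*1 - 1 = 5, d_3 = (43 - 5^2)/6 = 18/6 = 3, a_3 = floor((6 + 5)/3) = 3.
  m_4 = 3*3 - 5 = 4, d_4 = (43 - 4^2)/3 = 27/3 = 9, a_4 = floor((6 + 4)/9) = 1.
  m_5 = 9*1 - 4 = 5, d_5 = (43 - 5^2)/9 = 18/9 = 2, a_5 = floor((6 + 5)/2) = 5.
  m_6 = 2*5 - 5 = 5, d_6 = (43 - 5^2)/2 = 18/2 = 9, a_6 = floor((6 + 5)/9) = 1.
  m_7 = 9*1 - 5 = 4, d_7 = (43 - 4^2)/9 = 27/9 = 3, a_7 = floor((6 + 4)/3) = 3.
  m_8 = 3*3 - 4 = 5, d_8 = (43 - 5^2)/3 = 18/3 = 6, a_8 = floor((6 + 5)/6) = 1.
  m_9 = 6*1 - 5 = 1, d_9 = (43 - 1^2)/6 = 42/6 = 7, a_9 = floor((6 + 1)/7) = 1.
  m_10 = 7*1 - 1 = 6, d_10 = (43 - 6^2)/7 = 7/7 = 1, a_10 = floor((6 + 6)/1) = 12.
  m_11 = 1*12 - 6 = 6, d_11 = (43 - 6^2)/1 = 7/1 = 7: (m_11, d_11) = (m_1, d_1) = (6, 7), so from here the quotients repeat a_1, ..., a_10; the period length is 10.
Hence the expansion of sqrt(43) is a_0 = 6 followed by the repeating block 1, 1, 3, 1, 5, 1, 3, 1, 1, 12 (period 10).

[6; (1, 1, 3, 1, 5, 1, 3, 1, 1, 12)]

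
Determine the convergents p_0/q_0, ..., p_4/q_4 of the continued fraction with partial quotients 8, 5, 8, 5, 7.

Using the convergent recurrence p_i = a_i*p_{i-1} + p_{i-2}, q_i = a_i*q_{i-1} + q_{i-2} with p_{-2}=0, p_{-1}=1, q_{-2}=1, q_{-1}=0:
  i=0: a_0=8, p_0 = 8*1 + 0 = 8, q_0 = 8*0 + 1 = 1.
  i=1: a_1=5, p_1 = 5*8 + 1 = 41, q_1 = 5*1 + 0 = 5.
  i=2: a_2=8, p_2 = 8*41 + 8 = 336, q_2 = 8*5 + 1 = 41.
  i=3: a_3=5, p_3 = 5*336 + 41 = 1721, q_3 = 5*41 + 5 = 210.
  i=4: a_4=7, p_4 = 7*1721 + 336 = 12383, q_4 = 7*210 + 41 = 1511.

8/1, 41/5, 336/41, 1721/210, 12383/1511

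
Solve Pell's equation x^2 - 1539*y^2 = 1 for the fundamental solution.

First expand sqrt(1539) as a continued fraction. With x_i = (sqrt(1539) + m_i)/d_i and (m_0, d_0) = (0, 1): a_0 = floor(sqrt(1539)) = 39, since 39^2 = 1521 <= 1539 < 1600 = 40^2.
Iterate m_{i+1} = d_i*a_i - m_i, d_{i+1} = (1539 - m_{i+1}^2)/d_i, a_{i+1} = floor((a_0 + m_{i+1})/d_{i+1}):
  m_1 = 1*39 - 0 = 39, d_1 = (1539 - 39^2)/1 = 18/1 = 18, a_1 = floor((39 + 39)/18) = 4.
  m_2 = 18*4 - 39 = 33, d_2 = (1539 - 33^2)/18 = 450/18 = 25, a_2 = floor((39 + 33)/25) = 2.
  m_3 = 25*2 - 33 = 17, d_3 = (1539 - 17^2)/25 = 1250/25 = 50, a_3 = floor((39 + 17)/50) = 1.
  m_4 = 50*1 - 17 = 33, d_4 = (1539 - 33^2)/50 = 450/50 = 9, a_4 = floor((39 + 33)/9) = 8.
  m_5 = 9*8 - 33 = 39, d_5 = (1539 - 39^2)/9 = 18/9 = 2, a_5 = floor((39 + 39)/2) = 39.
  m_6 = 2*39 - 39 = 39, d_6 = (1539 - 39^2)/2 = 18/2 = 9, a_6 = floor((39 + 39)/9) = 8.
  m_7 = 9*8 - 39 = 33, d_7 = (1539 - 33^2)/9 = 450/9 = 50, a_7 = floor((39 + 33)/50) = 1.
  m_8 = 50*1 - 33 = 17, d_8 = (1539 - 17^2)/50 = 1250/50 = 25, a_8 = floor((39 + 17)/25) = 2.
  m_9 = 25*2 - 17 = 33, d_9 = (1539 - 33^2)/25 = 450/25 = 18, a_9 = floor((39 + 33)/18) = 4.
  m_10 = 18*4 - 33 = 39, d_10 = (1539 - 39^2)/18 = 18/18 = 1, a_10 = floor((39 + 39)/1) = 78.
  m_11 = 1*78 - 39 = 39, d_11 = (1539 - 39^2)/1 = 18/1 = 18: (m_11, d_11) = (m_1, d_1) = (39, 18), so from here the quotients repeat a_1, ..., a_10; the period length is 10.
So sqrt(1539) = [39; (4, 2, 1, 8, 39, 8, 1, 2, 4, 78)] with period length k = 10.
k is even, so the fundamental solution of x^2 - 1539y^2 = 1 is (p_{k-1}, q_{k-1}) = (p_9, q_9); compute convergents through index 9.
Convergents (p_i = a_i*p_{i-1} + p_{i-2}, q_i = a_i*q_{i-1} + q_{i-2} with p_{-2}=0, p_{-1}=1, q_{-2}=1, q_{-1}=0):
  i=0: a_0=39, p_0 = 39*1 + 0 = 39, q_0 = 39*0 + 1 = 1.
  i=1: a_1=4, p_1 = 4*39 + 1 = 157, q_1 = 4*1 + 0 = 4.
  i=2: a_2=2, p_2 = 2*157 + 39 = 353, q_2 = 2*4 + 1 = 9.
  i=3: a_3=1, p_3 = 1*353 + 157 = 510, q_3 = 1*9 + 4 = 13.
  i=4: a_4=8, p_4 = 8*510 + 353 = 4433, q_4 = 8*13 + 9 = 113.
  i=5: a_5=39, p_5 = 39*4433 + 510 = 173397, q_5 = 39*113 + 13 = 4420.
  i=6: a_6=8, p_6 = 8*173397 + 4433 = 1391609, q_6 = 8*4420 + 113 = 35473.
  i=7: a_7=1, p_7 = 1*1391609 + 173397 = 1565006, q_7 = 1*35473 + 4420 = 39893.
  i=8: a_8=2, p_8 = 2*1565006 + 1391609 = 4521621, q_8 = 2*39893 + 35473 = 115259.
  i=9: a_9=4, p_9 = 4*4521621 + 1565006 = 19651490, q_9 = 4*115259 + 39893 = 500929.
Check: 19651490^2 - 1539*500929^2 = 386181059220100 - 386181059220099 = 1, so (x, y) = (19651490, 500929) solves the equation, and by the theorem it is the least positive solution.

(x, y) = (19651490, 500929)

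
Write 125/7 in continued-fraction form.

Run the Euclidean algorithm on 125 and 7; the successive quotients are the partial quotients a_0, a_1, ... (each step inverts the fractional part left over by the previous one):
  125 = 17*7 + 6, so a_0 = 17.
  7 = 1*6 + 1, so a_1 = 1.
  6 = 6*1 + 0, so a_2 = 6.
The remainder reaches 0 after 3 divisions, so the expansion has 3 partial quotients, read off in order.

[17; 1, 6]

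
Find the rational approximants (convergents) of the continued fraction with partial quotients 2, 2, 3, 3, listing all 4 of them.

Using the convergent recurrence p_i = a_i*p_{i-1} + p_{i-2}, q_i = a_i*q_{i-1} + q_{i-2} with p_{-2}=0, p_{-1}=1, q_{-2}=1, q_{-1}=0:
  i=0: a_0=2, p_0 = 2*1 + 0 = 2, q_0 = 2*0 + 1 = 1.
  i=1: a_1=2, p_1 = 2*2 + 1 = 5, q_1 = 2*1 + 0 = 2.
  i=2: a_2=3, p_2 = 3*5 + 2 = 17, q_2 = 3*2 + 1 = 7.
  i=3: a_3=3, p_3 = 3*17 + 5 = 56, q_3 = 3*7 + 2 = 23.

2/1, 5/2, 17/7, 56/23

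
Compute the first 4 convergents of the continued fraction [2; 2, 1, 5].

2/1, 5/2, 7/3, 40/17

Using the convergent recurrence p_i = a_i*p_{i-1} + p_{i-2}, q_i = a_i*q_{i-1} + q_{i-2} with p_{-2}=0, p_{-1}=1, q_{-2}=1, q_{-1}=0:
  i=0: a_0=2, p_0 = 2*1 + 0 = 2, q_0 = 2*0 + 1 = 1.
  i=1: a_1=2, p_1 = 2*2 + 1 = 5, q_1 = 2*1 + 0 = 2.
  i=2: a_2=1, p_2 = 1*5 + 2 = 7, q_2 = 1*2 + 1 = 3.
  i=3: a_3=5, p_3 = 5*7 + 5 = 40, q_3 = 5*3 + 2 = 17.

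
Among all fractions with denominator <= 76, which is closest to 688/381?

Expand x = 688/381 as a continued fraction with the Euclidean algorithm:
  688 = 1*381 + 307, so a_0 = 1.
  381 = 1*307 + 74, so a_1 = 1.
  307 = 4*74 + 11, so a_2 = 4.
  74 = 6*11 + 8, so a_3 = 6.
  11 = 1*8 + 3, so a_4 = 1.
  8 = 2*3 + 2, so a_5 = 2.
  3 = 1*2 + 1, so a_6 = 1.
  2 = 2*1 + 0, so a_7 = 2.
so x = [1; 1, 4, 6, 1, 2, 1, 2].
Convergents (p_i = a_i*p_{i-1} + p_{i-2}, q_i = a_i*q_{i-1} + q_{i-2} with p_{-2}=0, p_{-1}=1, q_{-2}=1, q_{-1}=0), until the denominator exceeds 76:
  i=0: a_0=1, p_0 = 1*1 + 0 = 1, q_0 = 1*0 + 1 = 1.
  i=1: a_1=1, p_1 = 1*1 + 1 = 2, q_1 = 1*1 + 0 = 1.
  i=2: a_2=4, p_2 = 4*2 + 1 = 9, q_2 = 4*1 + 1 = 5.
  i=3: a_3=6, p_3 = 6*9 + 2 = 56, q_3 = 6*5 + 1 = 31.
  i=4: a_4=1, p_4 = 1*56 + 9 = 65, q_4 = 1*31 + 5 = 36.
  i=5: a_5=2, p_5 = 2*65 + 56 = 186, q_5 = 2*36 + 31 = 103.
q_5 = 103 > 76, so the last convergent with denominator <= 76 is p_4/q_4 = 65/36.
The closest fraction with denominator <= 76 is either p_4/q_4 or the intermediate fraction (k*p_4 + p_3)/(k*q_4 + q_3) with the largest k >= 1 whose denominator stays <= 76; these approach x as k grows, and every other convergent or intermediate fraction in range is farther away.
Largest k: floor((76 - q_3)/q_4) = floor((76 - 31)/36) = 1.
That gives (1*65 + 56)/(1*36 + 31) = 121/67.
Compare the errors: |x - 65/36| = |688*36 - 65*381|/(381*36) = 3/13716, and |x - 121/67| = |688*67 - 121*381|/(381*67) = 5/25527.
Cross-multiplying, 5*13716 = 68580 < 76581 = 3*25527, so 5/25527 is smaller: the intermediate fraction 121/67 is closer to x than 65/36.

121/67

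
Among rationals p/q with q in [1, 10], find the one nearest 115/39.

29/10

Expand x = 115/39 as a continued fraction with the Euclidean algorithm:
  115 = 2*39 + 37, so a_0 = 2.
  39 = 1*37 + 2, so a_1 = 1.
  37 = 18*2 + 1, so a_2 = 18.
  2 = 2*1 + 0, so a_3 = 2.
so x = [2; 1, 18, 2].
Convergents (p_i = a_i*p_{i-1} + p_{i-2}, q_i = a_i*q_{i-1} + q_{i-2} with p_{-2}=0, p_{-1}=1, q_{-2}=1, q_{-1}=0), until the denominator exceeds 10:
  i=0: a_0=2, p_0 = 2*1 + 0 = 2, q_0 = 2*0 + 1 = 1.
  i=1: a_1=1, p_1 = 1*2 + 1 = 3, q_1 = 1*1 + 0 = 1.
  i=2: a_2=18, p_2 = 18*3 + 2 = 56, q_2 = 18*1 + 1 = 19.
q_2 = 19 > 10, so the last convergent with denominator <= 10 is p_1/q_1 = 3/1.
The closest fraction with denominator <= 10 is either p_1/q_1 or the intermediate fraction (k*p_1 + p_0)/(k*q_1 + q_0) with the largest k >= 1 whose denominator stays <= 10; these approach x as k grows, and every other convergent or intermediate fraction in range is farther away.
Largest k: floor((10 - q_0)/q_1) = floor((10 - 1)/1) = 9.
That gives (9*3 + 2)/(9*1 + 1) = 29/10.
Compare the errors: |x - 3/1| = |115*1 - 3*39|/(39*1) = 2/39, and |x - 29/10| = |115*10 - 29*39|/(39*10) = 19/390.
Cross-multiplying, 19*39 = 741 < 780 = 2*390, so 19/390 is smaller: the intermediate fraction 29/10 is closer to x than 3/1.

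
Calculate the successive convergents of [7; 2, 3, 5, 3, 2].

7/1, 15/2, 52/7, 275/37, 877/118, 2029/273

Using the convergent recurrence p_i = a_i*p_{i-1} + p_{i-2}, q_i = a_i*q_{i-1} + q_{i-2} with p_{-2}=0, p_{-1}=1, q_{-2}=1, q_{-1}=0:
  i=0: a_0=7, p_0 = 7*1 + 0 = 7, q_0 = 7*0 + 1 = 1.
  i=1: a_1=2, p_1 = 2*7 + 1 = 15, q_1 = 2*1 + 0 = 2.
  i=2: a_2=3, p_2 = 3*15 + 7 = 52, q_2 = 3*2 + 1 = 7.
  i=3: a_3=5, p_3 = 5*52 + 15 = 275, q_3 = 5*7 + 2 = 37.
  i=4: a_4=3, p_4 = 3*275 + 52 = 877, q_4 = 3*37 + 7 = 118.
  i=5: a_5=2, p_5 = 2*877 + 275 = 2029, q_5 = 2*118 + 37 = 273.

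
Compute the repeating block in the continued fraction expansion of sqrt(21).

[4; (1, 1, 2, 1, 1, 8)]

Write x_i = (sqrt(21) + m_i)/d_i with (m_0, d_0) = (0, 1). a_0 = floor(sqrt(21)) = 4, since 4^2 = 16 <= 21 < 25 = 5^2.
Iterate m_{i+1} = d_i*a_i - m_i, d_{i+1} = (21 - m_{i+1}^2)/d_i, a_{i+1} = floor((a_0 + m_{i+1})/d_{i+1}):
  m_1 = 1*4 - 0 = 4, d_1 = (21 - 4^2)/1 = 5/1 = 5, a_1 = floor((4 + 4)/5) = 1.
  m_2 = 5*1 - 4 = 1, d_2 = (21 - 1^2)/5 = 20/5 = 4, a_2 = floor((4 + 1)/4) = 1.
  m_3 = 4*1 - 1 = 3, d_3 = (21 - 3^2)/4 = 12/4 = 3, a_3 = floor((4 + 3)/3) = 2.
  m_4 = 3*2 - 3 = 3, d_4 = (21 - 3^2)/3 = 12/3 = 4, a_4 = floor((4 + 3)/4) = 1.
  m_5 = 4*1 - 3 = 1, d_5 = (21 - 1^2)/4 = 20/4 = 5, a_5 = floor((4 + 1)/5) = 1.
  m_6 = 5*1 - 1 = 4, d_6 = (21 - 4^2)/5 = 5/5 = 1, a_6 = floor((4 + 4)/1) = 8.
  m_7 = 1*8 - 4 = 4, d_7 = (21 - 4^2)/1 = 5/1 = 5: (m_7, d_7) = (m_1, d_1) = (4, 5), so from here the quotients repeat a_1, ..., a_6; the period length is 6.
Hence the expansion of sqrt(21) is a_0 = 4 followed by the repeating block 1, 1, 2, 1, 1, 8 (period 6).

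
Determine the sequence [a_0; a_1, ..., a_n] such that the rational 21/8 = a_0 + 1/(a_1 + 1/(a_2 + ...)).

[2; 1, 1, 1, 2]

Run the Euclidean algorithm on 21 and 8; the successive quotients are the partial quotients a_0, a_1, ... (each step inverts the fractional part left over by the previous one):
  21 = 2*8 + 5, so a_0 = 2.
  8 = 1*5 + 3, so a_1 = 1.
  5 = 1*3 + 2, so a_2 = 1.
  3 = 1*2 + 1, so a_3 = 1.
  2 = 2*1 + 0, so a_4 = 2.
The remainder reaches 0 after 5 divisions, so the expansion has 5 partial quotients, read off in order.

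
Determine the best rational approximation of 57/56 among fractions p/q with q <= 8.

1/1

Expand x = 57/56 as a continued fraction with the Euclidean algorithm:
  57 = 1*56 + 1, so a_0 = 1.
  56 = 56*1 + 0, so a_1 = 56.
so x = [1; 56].
Convergents (p_i = a_i*p_{i-1} + p_{i-2}, q_i = a_i*q_{i-1} + q_{i-2} with p_{-2}=0, p_{-1}=1, q_{-2}=1, q_{-1}=0), until the denominator exceeds 8:
  i=0: a_0=1, p_0 = 1*1 + 0 = 1, q_0 = 1*0 + 1 = 1.
  i=1: a_1=56, p_1 = 56*1 + 1 = 57, q_1 = 56*1 + 0 = 56.
q_1 = 56 > 8, so the last convergent with denominator <= 8 is p_0/q_0 = 1/1.
The closest fraction with denominator <= 8 is either p_0/q_0 or the intermediate fraction (k*p_0 + p_{-1})/(k*q_0 + q_{-1}) with the largest k >= 1 whose denominator stays <= 8; these approach x as k grows, and every other convergent or intermediate fraction in range is farther away.
Largest k: floor((8 - q_{-1})/q_0) = floor((8 - 0)/1) = 8 (using the seeds p_{-1} = 1, q_{-1} = 0).
That gives (8*1 + 1)/(8*1 + 0) = 9/8.
Compare the errors: |x - 1/1| = |57*1 - 1*56|/(56*1) = 1/56, and |x - 9/8| = |57*8 - 9*56|/(56*8) = 48/448.
Cross-multiplying, 1*448 = 448 < 2688 = 48*56, so 1/56 is smaller: the convergent 1/1 is closer to x than 9/8.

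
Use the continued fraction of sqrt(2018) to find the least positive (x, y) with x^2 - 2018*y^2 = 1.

First expand sqrt(2018) as a continued fraction. With x_i = (sqrt(2018) + m_i)/d_i and (m_0, d_0) = (0, 1): a_0 = floor(sqrt(2018)) = 44, since 44^2 = 1936 <= 2018 < 2025 = 45^2.
Iterate m_{i+1} = d_i*a_i - m_i, d_{i+1} = (2018 - m_{i+1}^2)/d_i, a_{i+1} = floor((a_0 + m_{i+1})/d_{i+1}):
  m_1 = 1*44 - 0 = 44, d_1 = (2018 - 44^2)/1 = 82/1 = 82, a_1 = floor((44 + 44)/82) = 1.
  m_2 = 82*1 - 44 = 38, d_2 = (2018 - 38^2)/82 = 574/82 = 7, a_2 = floor((44 + 38)/7) = 11.
  m_3 = 7*11 - 38 = 39, d_3 = (2018 - 39^2)/7 = 497/7 = 71, a_3 = floor((44 + 39)/71) = 1.
  m_4 = 71*1 - 39 = 32, d_4 = (2018 - 32^2)/71 = 994/71 = 14, a_4 = floor((44 + 32)/14) = 5.
  m_5 = 14*5 - 32 = 38, d_5 = (2018 - 38^2)/14 = 574/14 = 41, a_5 = floor((44 + 38)/41) = 2.
  m_6 = 41*2 - 38 = 44, d_6 = (2018 - 44^2)/41 = 82/41 = 2, a_6 = floor((44 + 44)/2) = 44.
  m_7 = 2*44 - 44 = 44, d_7 = (2018 - 44^2)/2 = 82/2 = 41, a_7 = floor((44 + 44)/41) = 2.
  m_8 = 41*2 - 44 = 38, d_8 = (2018 - 38^2)/41 = 574/41 = 14, a_8 = floor((44 + 38)/14) = 5.
  m_9 = 14*5 - 38 = 32, d_9 = (2018 - 32^2)/14 = 994/14 = 71, a_9 = floor((44 + 32)/71) = 1.
  m_10 = 71*1 - 32 = 39, d_10 = (2018 - 39^2)/71 = 497/71 = 7, a_10 = floor((44 + 39)/7) = 11.
  m_11 = 7*11 - 39 = 38, d_11 = (2018 - 38^2)/7 = 574/7 = 82, a_11 = floor((44 + 38)/82) = 1.
  m_12 = 82*1 - 38 = 44, d_12 = (2018 - 44^2)/82 = 82/82 = 1, a_12 = floor((44 + 44)/1) = 88.
  m_13 = 1*88 - 44 = 44, d_13 = (2018 - 44^2)/1 = 82/1 = 82: (m_13, d_13) = (m_1, d_1) = (44, 82), so from here the quotients repeat a_1, ..., a_12; the period length is 12.
So sqrt(2018) = [44; (1, 11, 1, 5, 2, 44, 2, 5, 1, 11, 1, 88)] with period length k = 12.
k is even, so the fundamental solution of x^2 - 2018y^2 = 1 is (p_{k-1}, q_{k-1}) = (p_11, q_11); compute convergents through index 11.
Convergents (p_i = a_i*p_{i-1} + p_{i-2}, q_i = a_i*q_{i-1} + q_{i-2} with p_{-2}=0, p_{-1}=1, q_{-2}=1, q_{-1}=0):
  i=0: a_0=44, p_0 = 44*1 + 0 = 44, q_0 = 44*0 + 1 = 1.
  i=1: a_1=1, p_1 = 1*44 + 1 = 45, q_1 = 1*1 + 0 = 1.
  i=2: a_2=11, p_2 = 11*45 + 44 = 539, q_2 = 11*1 + 1 = 12.
  i=3: a_3=1, p_3 = 1*539 + 45 = 584, q_3 = 1*12 + 1 = 13.
  i=4: a_4=5, p_4 = 5*584 + 539 = 3459, q_4 = 5*13 + 12 = 77.
  i=5: a_5=2, p_5 = 2*3459 + 584 = 7502, q_5 = 2*77 + 13 = 167.
  i=6: a_6=44, p_6 = 44*7502 + 3459 = 333547, q_6 = 44*167 + 77 = 7425.
  i=7: a_7=2, p_7 = 2*333547 + 7502 = 674596, q_7 = 2*7425 + 167 = 15017.
  i=8: a_8=5, p_8 = 5*674596 + 333547 = 3706527, q_8 = 5*15017 + 7425 = 82510.
  i=9: a_9=1, p_9 = 1*3706527 + 674596 = 4381123, q_9 = 1*82510 + 15017 = 97527.
  i=10: a_10=11, p_10 = 11*4381123 + 3706527 = 51898880, q_10 = 11*97527 + 82510 = 1155307.
  i=11: a_11=1, p_11 = 1*51898880 + 4381123 = 56280003, q_11 = 1*1155307 + 97527 = 1252834.
Check: 56280003^2 - 2018*1252834^2 = 3167438737680009 - 3167438737680008 = 1, so (x, y) = (56280003, 1252834) solves the equation, and by the theorem it is the least positive solution.

(x, y) = (56280003, 1252834)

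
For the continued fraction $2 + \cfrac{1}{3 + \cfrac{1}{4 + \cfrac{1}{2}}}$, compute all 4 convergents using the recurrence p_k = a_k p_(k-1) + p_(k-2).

2/1, 7/3, 30/13, 67/29

Using the convergent recurrence p_i = a_i*p_{i-1} + p_{i-2}, q_i = a_i*q_{i-1} + q_{i-2} with p_{-2}=0, p_{-1}=1, q_{-2}=1, q_{-1}=0:
  i=0: a_0=2, p_0 = 2*1 + 0 = 2, q_0 = 2*0 + 1 = 1.
  i=1: a_1=3, p_1 = 3*2 + 1 = 7, q_1 = 3*1 + 0 = 3.
  i=2: a_2=4, p_2 = 4*7 + 2 = 30, q_2 = 4*3 + 1 = 13.
  i=3: a_3=2, p_3 = 2*30 + 7 = 67, q_3 = 2*13 + 3 = 29.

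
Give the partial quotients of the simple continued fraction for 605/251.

Run the Euclidean algorithm on 605 and 251; the successive quotients are the partial quotients a_0, a_1, ... (each step inverts the fractional part left over by the previous one):
  605 = 2*251 + 103, so a_0 = 2.
  251 = 2*103 + 45, so a_1 = 2.
  103 = 2*45 + 13, so a_2 = 2.
  45 = 3*13 + 6, so a_3 = 3.
  13 = 2*6 + 1, so a_4 = 2.
  6 = 6*1 + 0, so a_5 = 6.
The remainder reaches 0 after 6 divisions, so the expansion has 6 partial quotients, read off in order.

[2; 2, 2, 3, 2, 6]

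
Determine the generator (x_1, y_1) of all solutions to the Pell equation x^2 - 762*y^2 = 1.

First expand sqrt(762) as a continued fraction. With x_i = (sqrt(762) + m_i)/d_i and (m_0, d_0) = (0, 1): a_0 = floor(sqrt(762)) = 27, since 27^2 = 729 <= 762 < 784 = 28^2.
Iterate m_{i+1} = d_i*a_i - m_i, d_{i+1} = (762 - m_{i+1}^2)/d_i, a_{i+1} = floor((a_0 + m_{i+1})/d_{i+1}):
  m_1 = 1*27 - 0 = 27, d_1 = (762 - 27^2)/1 = 33/1 = 33, a_1 = floor((27 + 27)/33) = 1.
  m_2 = 33*1 - 27 = 6, d_2 = (762 - 6^2)/33 = 726/33 = 22, a_2 = floor((27 + 6)/22) = 1.
  m_3 = 22*1 - 6 = 16, d_3 = (762 - 16^2)/22 = 506/22 = 23, a_3 = floor((27 + 16)/23) = 1.
  m_4 = 23*1 - 16 = 7, d_4 = (762 - 7^2)/23 = 713/23 = 31, a_4 = floor((27 + 7)/31) = 1.
  m_5 = 31*1 - 7 = 24, d_5 = (762 - 24^2)/31 = 186/31 = 6, a_5 = floor((27 + 24)/6) = 8.
  m_6 = 6*8 - 24 = 24, d_6 = (762 - 24^2)/6 = 186/6 = 31, a_6 = floor((27 + 24)/31) = 1.
  m_7 = 31*1 - 24 = 7, d_7 = (762 - 7^2)/31 = 713/31 = 23, a_7 = floor((27 + 7)/23) = 1.
  m_8 = 23*1 - 7 = 16, d_8 = (762 - 16^2)/23 = 506/23 = 22, a_8 = floor((27 + 16)/22) = 1.
  m_9 = 22*1 - 16 = 6, d_9 = (762 - 6^2)/22 = 726/22 = 33, a_9 = floor((27 + 6)/33) = 1.
  m_10 = 33*1 - 6 = 27, d_10 = (762 - 27^2)/33 = 33/33 = 1, a_10 = floor((27 + 27)/1) = 54.
  m_11 = 1*54 - 27 = 27, d_11 = (762 - 27^2)/1 = 33/1 = 33: (m_11, d_11) = (m_1, d_1) = (27, 33), so from here the quotients repeat a_1, ..., a_10; the period length is 10.
So sqrt(762) = [27; (1, 1, 1, 1, 8, 1, 1, 1, 1, 54)] with period length k = 10.
k is even, so the fundamental solution of x^2 - 762y^2 = 1 is (p_{k-1}, q_{k-1}) = (p_9, q_9); compute convergents through index 9.
Convergents (p_i = a_i*p_{i-1} + p_{i-2}, q_i = a_i*q_{i-1} + q_{i-2} with p_{-2}=0, p_{-1}=1, q_{-2}=1, q_{-1}=0):
  i=0: a_0=27, p_0 = 27*1 + 0 = 27, q_0 = 27*0 + 1 = 1.
  i=1: a_1=1, p_1 = 1*27 + 1 = 28, q_1 = 1*1 + 0 = 1.
  i=2: a_2=1, p_2 = 1*28 + 27 = 55, q_2 = 1*1 + 1 = 2.
  i=3: a_3=1, p_3 = 1*55 + 28 = 83, q_3 = 1*2 + 1 = 3.
  i=4: a_4=1, p_4 = 1*83 + 55 = 138, q_4 = 1*3 + 2 = 5.
  i=5: a_5=8, p_5 = 8*138 + 83 = 1187, q_5 = 8*5 + 3 = 43.
  i=6: a_6=1, p_6 = 1*1187 + 138 = 1325, q_6 = 1*43 + 5 = 48.
  i=7: a_7=1, p_7 = 1*1325 + 1187 = 2512, q_7 = 1*48 + 43 = 91.
  i=8: a_8=1, p_8 = 1*2512 + 1325 = 3837, q_8 = 1*91 + 48 = 139.
  i=9: a_9=1, p_9 = 1*3837 + 2512 = 6349, q_9 = 1*139 + 91 = 230.
Check: 6349^2 - 762*230^2 = 40309801 - 40309800 = 1, so (x, y) = (6349, 230) solves the equation, and by the theorem it is the least positive solution.

(x, y) = (6349, 230)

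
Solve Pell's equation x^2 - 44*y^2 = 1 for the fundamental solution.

First expand sqrt(44) as a continued fraction. With x_i = (sqrt(44) + m_i)/d_i and (m_0, d_0) = (0, 1): a_0 = floor(sqrt(44)) = 6, since 6^2 = 36 <= 44 < 49 = 7^2.
Iterate m_{i+1} = d_i*a_i - m_i, d_{i+1} = (44 - m_{i+1}^2)/d_i, a_{i+1} = floor((a_0 + m_{i+1})/d_{i+1}):
  m_1 = 1*6 - 0 = 6, d_1 = (44 - 6^2)/1 = 8/1 = 8, a_1 = floor((6 + 6)/8) = 1.
  m_2 = 8*1 - 6 = 2, d_2 = (44 - 2^2)/8 = 40/8 = 5, a_2 = floor((6 + 2)/5) = 1.
  m_3 = 5*1 - 2 = 3, d_3 = (44 - 3^2)/5 = 35/5 = 7, a_3 = floor((6 + 3)/7) = 1.
  m_4 = 7*1 - 3 = 4, d_4 = (44 - 4^2)/7 = 28/7 = 4, a_4 = floor((6 + 4)/4) = 2.
  m_5 = 4*2 - 4 = 4, d_5 = (44 - 4^2)/4 = 28/4 = 7, a_5 = floor((6 + 4)/7) = 1.
  m_6 = 7*1 - 4 = 3, d_6 = (44 - 3^2)/7 = 35/7 = 5, a_6 = floor((6 + 3)/5) = 1.
  m_7 = 5*1 - 3 = 2, d_7 = (44 - 2^2)/5 = 40/5 = 8, a_7 = floor((6 + 2)/8) = 1.
  m_8 = 8*1 - 2 = 6, d_8 = (44 - 6^2)/8 = 8/8 = 1, a_8 = floor((6 + 6)/1) = 12.
  m_9 = 1*12 - 6 = 6, d_9 = (44 - 6^2)/1 = 8/1 = 8: (m_9, d_9) = (m_1, d_1) = (6, 8), so from here the quotients repeat a_1, ..., a_8; the period length is 8.
So sqrt(44) = [6; (1, 1, 1, 2, 1, 1, 1, 12)] with period length k = 8.
k is even, so the fundamental solution of x^2 - 44y^2 = 1 is (p_{k-1}, q_{k-1}) = (p_7, q_7); compute convergents through index 7.
Convergents (p_i = a_i*p_{i-1} + p_{i-2}, q_i = a_i*q_{i-1} + q_{i-2} with p_{-2}=0, p_{-1}=1, q_{-2}=1, q_{-1}=0):
  i=0: a_0=6, p_0 = 6*1 + 0 = 6, q_0 = 6*0 + 1 = 1.
  i=1: a_1=1, p_1 = 1*6 + 1 = 7, q_1 = 1*1 + 0 = 1.
  i=2: a_2=1, p_2 = 1*7 + 6 = 13, q_2 = 1*1 + 1 = 2.
  i=3: a_3=1, p_3 = 1*13 + 7 = 20, q_3 = 1*2 + 1 = 3.
  i=4: a_4=2, p_4 = 2*20 + 13 = 53, q_4 = 2*3 + 2 = 8.
  i=5: a_5=1, p_5 = 1*53 + 20 = 73, q_5 = 1*8 + 3 = 11.
  i=6: a_6=1, p_6 = 1*73 + 53 = 126, q_6 = 1*11 + 8 = 19.
  i=7: a_7=1, p_7 = 1*126 + 73 = 199, q_7 = 1*19 + 11 = 30.
Check: 199^2 - 44*30^2 = 39601 - 39600 = 1, so (x, y) = (199, 30) solves the equation, and by the theorem it is the least positive solution.

(x, y) = (199, 30)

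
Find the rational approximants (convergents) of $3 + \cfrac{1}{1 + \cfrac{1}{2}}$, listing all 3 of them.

3/1, 4/1, 11/3

Using the convergent recurrence p_i = a_i*p_{i-1} + p_{i-2}, q_i = a_i*q_{i-1} + q_{i-2} with p_{-2}=0, p_{-1}=1, q_{-2}=1, q_{-1}=0:
  i=0: a_0=3, p_0 = 3*1 + 0 = 3, q_0 = 3*0 + 1 = 1.
  i=1: a_1=1, p_1 = 1*3 + 1 = 4, q_1 = 1*1 + 0 = 1.
  i=2: a_2=2, p_2 = 2*4 + 3 = 11, q_2 = 2*1 + 1 = 3.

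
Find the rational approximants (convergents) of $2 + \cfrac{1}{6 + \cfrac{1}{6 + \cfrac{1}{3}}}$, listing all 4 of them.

2/1, 13/6, 80/37, 253/117

Using the convergent recurrence p_i = a_i*p_{i-1} + p_{i-2}, q_i = a_i*q_{i-1} + q_{i-2} with p_{-2}=0, p_{-1}=1, q_{-2}=1, q_{-1}=0:
  i=0: a_0=2, p_0 = 2*1 + 0 = 2, q_0 = 2*0 + 1 = 1.
  i=1: a_1=6, p_1 = 6*2 + 1 = 13, q_1 = 6*1 + 0 = 6.
  i=2: a_2=6, p_2 = 6*13 + 2 = 80, q_2 = 6*6 + 1 = 37.
  i=3: a_3=3, p_3 = 3*80 + 13 = 253, q_3 = 3*37 + 6 = 117.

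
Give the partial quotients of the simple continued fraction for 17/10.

[1; 1, 2, 3]

Run the Euclidean algorithm on 17 and 10; the successive quotients are the partial quotients a_0, a_1, ... (each step inverts the fractional part left over by the previous one):
  17 = 1*10 + 7, so a_0 = 1.
  10 = 1*7 + 3, so a_1 = 1.
  7 = 2*3 + 1, so a_2 = 2.
  3 = 3*1 + 0, so a_3 = 3.
The remainder reaches 0 after 4 divisions, so the expansion has 4 partial quotients, read off in order.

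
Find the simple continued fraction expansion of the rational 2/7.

[0; 3, 2]

Run the Euclidean algorithm on 2 and 7; the successive quotients are the partial quotients a_0, a_1, ... (each step inverts the fractional part left over by the previous one):
  2 = 0*7 + 2, so a_0 = 0.
  7 = 3*2 + 1, so a_1 = 3.
  2 = 2*1 + 0, so a_2 = 2.
The remainder reaches 0 after 3 divisions, so the expansion has 3 partial quotients, read off in order.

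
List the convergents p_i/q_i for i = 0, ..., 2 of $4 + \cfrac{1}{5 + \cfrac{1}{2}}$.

Using the convergent recurrence p_i = a_i*p_{i-1} + p_{i-2}, q_i = a_i*q_{i-1} + q_{i-2} with p_{-2}=0, p_{-1}=1, q_{-2}=1, q_{-1}=0:
  i=0: a_0=4, p_0 = 4*1 + 0 = 4, q_0 = 4*0 + 1 = 1.
  i=1: a_1=5, p_1 = 5*4 + 1 = 21, q_1 = 5*1 + 0 = 5.
  i=2: a_2=2, p_2 = 2*21 + 4 = 46, q_2 = 2*5 + 1 = 11.

4/1, 21/5, 46/11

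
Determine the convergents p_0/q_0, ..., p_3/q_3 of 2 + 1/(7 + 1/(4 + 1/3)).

2/1, 15/7, 62/29, 201/94

Using the convergent recurrence p_i = a_i*p_{i-1} + p_{i-2}, q_i = a_i*q_{i-1} + q_{i-2} with p_{-2}=0, p_{-1}=1, q_{-2}=1, q_{-1}=0:
  i=0: a_0=2, p_0 = 2*1 + 0 = 2, q_0 = 2*0 + 1 = 1.
  i=1: a_1=7, p_1 = 7*2 + 1 = 15, q_1 = 7*1 + 0 = 7.
  i=2: a_2=4, p_2 = 4*15 + 2 = 62, q_2 = 4*7 + 1 = 29.
  i=3: a_3=3, p_3 = 3*62 + 15 = 201, q_3 = 3*29 + 7 = 94.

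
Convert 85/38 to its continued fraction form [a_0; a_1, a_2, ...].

Run the Euclidean algorithm on 85 and 38; the successive quotients are the partial quotients a_0, a_1, ... (each step inverts the fractional part left over by the previous one):
  85 = 2*38 + 9, so a_0 = 2.
  38 = 4*9 + 2, so a_1 = 4.
  9 = 4*2 + 1, so a_2 = 4.
  2 = 2*1 + 0, so a_3 = 2.
The remainder reaches 0 after 4 divisions, so the expansion has 4 partial quotients, read off in order.

[2; 4, 4, 2]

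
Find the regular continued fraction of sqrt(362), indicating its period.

[19; (38)]

Write x_i = (sqrt(362) + m_i)/d_i with (m_0, d_0) = (0, 1). a_0 = floor(sqrt(362)) = 19, since 19^2 = 361 <= 362 < 400 = 20^2.
Iterate m_{i+1} = d_i*a_i - m_i, d_{i+1} = (362 - m_{i+1}^2)/d_i, a_{i+1} = floor((a_0 + m_{i+1})/d_{i+1}):
  m_1 = 1*19 - 0 = 19, d_1 = (362 - 19^2)/1 = 1/1 = 1, a_1 = floor((19 + 19)/1) = 38.
  m_2 = 1*38 - 19 = 19, d_2 = (362 - 19^2)/1 = 1/1 = 1: (m_2, d_2) = (m_1, d_1) = (19, 1), so from here the quotient a_1 repeats; the period length is 1.
Hence the expansion of sqrt(362) is a_0 = 19 followed by the repeating block 38 (period 1).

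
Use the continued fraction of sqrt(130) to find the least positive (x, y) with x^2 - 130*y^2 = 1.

(x, y) = (6499, 570)

First expand sqrt(130) as a continued fraction. With x_i = (sqrt(130) + m_i)/d_i and (m_0, d_0) = (0, 1): a_0 = floor(sqrt(130)) = 11, since 11^2 = 121 <= 130 < 144 = 12^2.
Iterate m_{i+1} = d_i*a_i - m_i, d_{i+1} = (130 - m_{i+1}^2)/d_i, a_{i+1} = floor((a_0 + m_{i+1})/d_{i+1}):
  m_1 = 1*11 - 0 = 11, d_1 = (130 - 11^2)/1 = 9/1 = 9, a_1 = floor((11 + 11)/9) = 2.
  m_2 = 9*2 - 11 = 7, d_2 = (130 - 7^2)/9 = 81/9 = 9, a_2 = floor((11 + 7)/9) = 2.
  m_3 = 9*2 - 7 = 11, d_3 = (130 - 11^2)/9 = 9/9 = 1, a_3 = floor((11 + 11)/1) = 22.
  m_4 = 1*22 - 11 = 11, d_4 = (130 - 11^2)/1 = 9/1 = 9: (m_4, d_4) = (m_1, d_1) = (11, 9), so from here the quotients repeat a_1, ..., a_3; the period length is 3.
So sqrt(130) = [11; (2, 2, 22)] with period length k = 3.
k is odd, so (p_{k-1}, q_{k-1}) only solves x^2 - 130y^2 = -1 and the fundamental solution of x^2 - 130y^2 = 1 is (p_{2k-1}, q_{2k-1}) = (p_5, q_5); compute convergents through index 5, running through the period twice.
Convergents (p_i = a_i*p_{i-1} + p_{i-2}, q_i = a_i*q_{i-1} + q_{i-2} with p_{-2}=0, p_{-1}=1, q_{-2}=1, q_{-1}=0):
  i=0: a_0=11, p_0 = 11*1 + 0 = 11, q_0 = 11*0 + 1 = 1.
  i=1: a_1=2, p_1 = 2*11 + 1 = 23, q_1 = 2*1 + 0 = 2.
  i=2: a_2=2, p_2 = 2*23 + 11 = 57, q_2 = 2*2 + 1 = 5.
  i=3: a_3=22, p_3 = 22*57 + 23 = 1277, q_3 = 22*5 + 2 = 112.
  i=4: a_4=2, p_4 = 2*1277 + 57 = 2611, q_4 = 2*112 + 5 = 229.
  i=5: a_5=2, p_5 = 2*2611 + 1277 = 6499, q_5 = 2*229 + 112 = 570.
Indeed p_2^2 - 130*q_2^2 = 3249 - 3250 = -1, not +1.
Check: 6499^2 - 130*570^2 = 42237001 - 42237000 = 1, so (x, y) = (6499, 570) solves the equation, and by the theorem it is the least positive solution.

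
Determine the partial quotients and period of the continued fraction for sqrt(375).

[19; (2, 1, 2, 1, 5, 1, 2, 1, 2, 38)]

Write x_i = (sqrt(375) + m_i)/d_i with (m_0, d_0) = (0, 1). a_0 = floor(sqrt(375)) = 19, since 19^2 = 361 <= 375 < 400 = 20^2.
Iterate m_{i+1} = d_i*a_i - m_i, d_{i+1} = (375 - m_{i+1}^2)/d_i, a_{i+1} = floor((a_0 + m_{i+1})/d_{i+1}):
  m_1 = 1*19 - 0 = 19, d_1 = (375 - 19^2)/1 = 14/1 = 14, a_1 = floor((19 + 19)/14) = 2.
  m_2 = 14*2 - 19 = 9, d_2 = (375 - 9^2)/14 = 294/14 = 21, a_2 = floor((19 + 9)/21) = 1.
  m_3 = 21*1 - 9 = 12, d_3 = (375 - 12^2)/21 = 231/21 = 11, a_3 = floor((19 + 12)/11) = 2.
  m_4 = 11*2 - 12 = 10, d_4 = (375 - 10^2)/11 = 275/11 = 25, a_4 = floor((19 + 10)/25) = 1.
  m_5 = 25*1 - 10 = 15, d_5 = (375 - 15^2)/25 = 150/25 = 6, a_5 = floor((19 + 15)/6) = 5.
  m_6 = 6*5 - 15 = 15, d_6 = (375 - 15^2)/6 = 150/6 = 25, a_6 = floor((19 + 15)/25) = 1.
  m_7 = 25*1 - 15 = 10, d_7 = (375 - 10^2)/25 = 275/25 = 11, a_7 = floor((19 + 10)/11) = 2.
  m_8 = 11*2 - 10 = 12, d_8 = (375 - 12^2)/11 = 231/11 = 21, a_8 = floor((19 + 12)/21) = 1.
  m_9 = 21*1 - 12 = 9, d_9 = (375 - 9^2)/21 = 294/21 = 14, a_9 = floor((19 + 9)/14) = 2.
  m_10 = 14*2 - 9 = 19, d_10 = (375 - 19^2)/14 = 14/14 = 1, a_10 = floor((19 + 19)/1) = 38.
  m_11 = 1*38 - 19 = 19, d_11 = (375 - 19^2)/1 = 14/1 = 14: (m_11, d_11) = (m_1, d_1) = (19, 14), so from here the quotients repeat a_1, ..., a_10; the period length is 10.
Hence the expansion of sqrt(375) is a_0 = 19 followed by the repeating block 2, 1, 2, 1, 5, 1, 2, 1, 2, 38 (period 10).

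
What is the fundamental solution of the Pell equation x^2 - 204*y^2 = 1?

First expand sqrt(204) as a continued fraction. With x_i = (sqrt(204) + m_i)/d_i and (m_0, d_0) = (0, 1): a_0 = floor(sqrt(204)) = 14, since 14^2 = 196 <= 204 < 225 = 15^2.
Iterate m_{i+1} = d_i*a_i - m_i, d_{i+1} = (204 - m_{i+1}^2)/d_i, a_{i+1} = floor((a_0 + m_{i+1})/d_{i+1}):
  m_1 = 1*14 - 0 = 14, d_1 = (204 - 14^2)/1 = 8/1 = 8, a_1 = floor((14 + 14)/8) = 3.
  m_2 = 8*3 - 14 = 10, d_2 = (204 - 10^2)/8 = 104/8 = 13, a_2 = floor((14 + 10)/13) = 1.
  m_3 = 13*1 - 10 = 3, d_3 = (204 - 3^2)/13 = 195/13 = 15, a_3 = floor((14 + 3)/15) = 1.
  m_4 = 15*1 - 3 = 12, d_4 = (204 - 12^2)/15 = 60/15 = 4, a_4 = floor((14 + 12)/4) = 6.
  m_5 = 4*6 - 12 = 12, d_5 = (204 - 12^2)/4 = 60/4 = 15, a_5 = floor((14 + 12)/15) = 1.
  m_6 = 15*1 - 12 = 3, d_6 = (204 - 3^2)/15 = 195/15 = 13, a_6 = floor((14 + 3)/13) = 1.
  m_7 = 13*1 - 3 = 10, d_7 = (204 - 10^2)/13 = 104/13 = 8, a_7 = floor((14 + 10)/8) = 3.
  m_8 = 8*3 - 10 = 14, d_8 = (204 - 14^2)/8 = 8/8 = 1, a_8 = floor((14 + 14)/1) = 28.
  m_9 = 1*28 - 14 = 14, d_9 = (204 - 14^2)/1 = 8/1 = 8: (m_9, d_9) = (m_1, d_1) = (14, 8), so from here the quotients repeat a_1, ..., a_8; the period length is 8.
So sqrt(204) = [14; (3, 1, 1, 6, 1, 1, 3, 28)] with period length k = 8.
k is even, so the fundamental solution of x^2 - 204y^2 = 1 is (p_{k-1}, q_{k-1}) = (p_7, q_7); compute convergents through index 7.
Convergents (p_i = a_i*p_{i-1} + p_{i-2}, q_i = a_i*q_{i-1} + q_{i-2} with p_{-2}=0, p_{-1}=1, q_{-2}=1, q_{-1}=0):
  i=0: a_0=14, p_0 = 14*1 + 0 = 14, q_0 = 14*0 + 1 = 1.
  i=1: a_1=3, p_1 = 3*14 + 1 = 43, q_1 = 3*1 + 0 = 3.
  i=2: a_2=1, p_2 = 1*43 + 14 = 57, q_2 = 1*3 + 1 = 4.
  i=3: a_3=1, p_3 = 1*57 + 43 = 100, q_3 = 1*4 + 3 = 7.
  i=4: a_4=6, p_4 = 6*100 + 57 = 657, q_4 = 6*7 + 4 = 46.
  i=5: a_5=1, p_5 = 1*657 + 100 = 757, q_5 = 1*46 + 7 = 53.
  i=6: a_6=1, p_6 = 1*757 + 657 = 1414, q_6 = 1*53 + 46 = 99.
  i=7: a_7=3, p_7 = 3*1414 + 757 = 4999, q_7 = 3*99 + 53 = 350.
Check: 4999^2 - 204*350^2 = 24990001 - 24990000 = 1, so (x, y) = (4999, 350) solves the equation, and by the theorem it is the least positive solution.

(x, y) = (4999, 350)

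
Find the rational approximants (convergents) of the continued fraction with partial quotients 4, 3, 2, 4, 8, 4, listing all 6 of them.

4/1, 13/3, 30/7, 133/31, 1094/255, 4509/1051

Using the convergent recurrence p_i = a_i*p_{i-1} + p_{i-2}, q_i = a_i*q_{i-1} + q_{i-2} with p_{-2}=0, p_{-1}=1, q_{-2}=1, q_{-1}=0:
  i=0: a_0=4, p_0 = 4*1 + 0 = 4, q_0 = 4*0 + 1 = 1.
  i=1: a_1=3, p_1 = 3*4 + 1 = 13, q_1 = 3*1 + 0 = 3.
  i=2: a_2=2, p_2 = 2*13 + 4 = 30, q_2 = 2*3 + 1 = 7.
  i=3: a_3=4, p_3 = 4*30 + 13 = 133, q_3 = 4*7 + 3 = 31.
  i=4: a_4=8, p_4 = 8*133 + 30 = 1094, q_4 = 8*31 + 7 = 255.
  i=5: a_5=4, p_5 = 4*1094 + 133 = 4509, q_5 = 4*255 + 31 = 1051.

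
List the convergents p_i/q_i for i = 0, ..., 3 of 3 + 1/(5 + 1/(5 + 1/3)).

Using the convergent recurrence p_i = a_i*p_{i-1} + p_{i-2}, q_i = a_i*q_{i-1} + q_{i-2} with p_{-2}=0, p_{-1}=1, q_{-2}=1, q_{-1}=0:
  i=0: a_0=3, p_0 = 3*1 + 0 = 3, q_0 = 3*0 + 1 = 1.
  i=1: a_1=5, p_1 = 5*3 + 1 = 16, q_1 = 5*1 + 0 = 5.
  i=2: a_2=5, p_2 = 5*16 + 3 = 83, q_2 = 5*5 + 1 = 26.
  i=3: a_3=3, p_3 = 3*83 + 16 = 265, q_3 = 3*26 + 5 = 83.

3/1, 16/5, 83/26, 265/83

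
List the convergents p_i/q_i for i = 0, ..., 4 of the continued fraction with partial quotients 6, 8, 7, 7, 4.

Using the convergent recurrence p_i = a_i*p_{i-1} + p_{i-2}, q_i = a_i*q_{i-1} + q_{i-2} with p_{-2}=0, p_{-1}=1, q_{-2}=1, q_{-1}=0:
  i=0: a_0=6, p_0 = 6*1 + 0 = 6, q_0 = 6*0 + 1 = 1.
  i=1: a_1=8, p_1 = 8*6 + 1 = 49, q_1 = 8*1 + 0 = 8.
  i=2: a_2=7, p_2 = 7*49 + 6 = 349, q_2 = 7*8 + 1 = 57.
  i=3: a_3=7, p_3 = 7*349 + 49 = 2492, q_3 = 7*57 + 8 = 407.
  i=4: a_4=4, p_4 = 4*2492 + 349 = 10317, q_4 = 4*407 + 57 = 1685.

6/1, 49/8, 349/57, 2492/407, 10317/1685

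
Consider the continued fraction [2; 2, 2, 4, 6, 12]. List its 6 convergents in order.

2/1, 5/2, 12/5, 53/22, 330/137, 4013/1666

Using the convergent recurrence p_i = a_i*p_{i-1} + p_{i-2}, q_i = a_i*q_{i-1} + q_{i-2} with p_{-2}=0, p_{-1}=1, q_{-2}=1, q_{-1}=0:
  i=0: a_0=2, p_0 = 2*1 + 0 = 2, q_0 = 2*0 + 1 = 1.
  i=1: a_1=2, p_1 = 2*2 + 1 = 5, q_1 = 2*1 + 0 = 2.
  i=2: a_2=2, p_2 = 2*5 + 2 = 12, q_2 = 2*2 + 1 = 5.
  i=3: a_3=4, p_3 = 4*12 + 5 = 53, q_3 = 4*5 + 2 = 22.
  i=4: a_4=6, p_4 = 6*53 + 12 = 330, q_4 = 6*22 + 5 = 137.
  i=5: a_5=12, p_5 = 12*330 + 53 = 4013, q_5 = 12*137 + 22 = 1666.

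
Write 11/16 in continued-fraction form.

Run the Euclidean algorithm on 11 and 16; the successive quotients are the partial quotients a_0, a_1, ... (each step inverts the fractional part left over by the previous one):
  11 = 0*16 + 11, so a_0 = 0.
  16 = 1*11 + 5, so a_1 = 1.
  11 = 2*5 + 1, so a_2 = 2.
  5 = 5*1 + 0, so a_3 = 5.
The remainder reaches 0 after 4 divisions, so the expansion has 4 partial quotients, read off in order.

[0; 1, 2, 5]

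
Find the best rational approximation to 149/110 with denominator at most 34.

42/31

Expand x = 149/110 as a continued fraction with the Euclidean algorithm:
  149 = 1*110 + 39, so a_0 = 1.
  110 = 2*39 + 32, so a_1 = 2.
  39 = 1*32 + 7, so a_2 = 1.
  32 = 4*7 + 4, so a_3 = 4.
  7 = 1*4 + 3, so a_4 = 1.
  4 = 1*3 + 1, so a_5 = 1.
  3 = 3*1 + 0, so a_6 = 3.
so x = [1; 2, 1, 4, 1, 1, 3].
Convergents (p_i = a_i*p_{i-1} + p_{i-2}, q_i = a_i*q_{i-1} + q_{i-2} with p_{-2}=0, p_{-1}=1, q_{-2}=1, q_{-1}=0), until the denominator exceeds 34:
  i=0: a_0=1, p_0 = 1*1 + 0 = 1, q_0 = 1*0 + 1 = 1.
  i=1: a_1=2, p_1 = 2*1 + 1 = 3, q_1 = 2*1 + 0 = 2.
  i=2: a_2=1, p_2 = 1*3 + 1 = 4, q_2 = 1*2 + 1 = 3.
  i=3: a_3=4, p_3 = 4*4 + 3 = 19, q_3 = 4*3 + 2 = 14.
  i=4: a_4=1, p_4 = 1*19 + 4 = 23, q_4 = 1*14 + 3 = 17.
  i=5: a_5=1, p_5 = 1*23 + 19 = 42, q_5 = 1*17 + 14 = 31.
  i=6: a_6=3, p_6 = 3*42 + 23 = 149, q_6 = 3*31 + 17 = 110.
q_6 = 110 > 34, so the last convergent with denominator <= 34 is p_5/q_5 = 42/31.
The closest fraction with denominator <= 34 is either p_5/q_5 or the intermediate fraction (k*p_5 + p_4)/(k*q_5 + q_4) with the largest k >= 1 whose denominator stays <= 34; these approach x as k grows, and every other convergent or intermediate fraction in range is farther away.
Largest k: floor((34 - q_4)/q_5) = floor((34 - 17)/31) = 0.
Since k = 0, no intermediate fraction beyond p_5/q_5 has denominator <= 34, so the convergent 42/31 is the closest (its error is |149*31 - 42*110|/(110*31) = 1/3410).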